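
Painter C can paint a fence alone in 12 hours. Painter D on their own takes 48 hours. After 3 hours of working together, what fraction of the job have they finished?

Combined rate: 1/12 + 1/48 = (4 + 1)/48 = 5/48 per hour.
In 3 hours they complete 3·5/48 = 5/16 of the job.

5/16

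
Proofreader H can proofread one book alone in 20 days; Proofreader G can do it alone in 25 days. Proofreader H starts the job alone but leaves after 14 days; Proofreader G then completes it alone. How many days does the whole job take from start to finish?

43/2 days

In 14 days Proofreader H does 14/20 = 7/10 of the job, leaving 3/10.
Proofreader G works at 1/25 per day, so finishing takes 3/10 ÷ 1/25 = 15/2 days.
Total time = 14 + 15/2 = 43/2 days.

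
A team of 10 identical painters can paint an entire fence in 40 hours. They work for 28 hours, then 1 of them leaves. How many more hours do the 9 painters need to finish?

One painter does 1/400 of the job per hour.
After 28 hours with 10 painters, 7/10 is done (3/10 left).
With 9 painters the rate is 9/400, so the rest takes 3/10 ÷ 9/400 = 40/3 hours.

40/3 hours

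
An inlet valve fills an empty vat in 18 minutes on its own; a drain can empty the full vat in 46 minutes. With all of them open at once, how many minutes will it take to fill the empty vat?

207/7 minutes

Net rate = 1/18 − 1/46 = (23 − 9)/414 = 14/414 = 7/207 per minute.
Filling time = 1 ÷ (7/207) = 207/7 minutes.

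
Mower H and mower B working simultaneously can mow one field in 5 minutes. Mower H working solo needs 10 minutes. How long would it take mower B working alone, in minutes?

10 minutes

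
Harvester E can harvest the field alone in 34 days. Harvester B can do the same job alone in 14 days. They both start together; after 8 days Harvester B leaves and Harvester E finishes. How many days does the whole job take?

102/7 days

In the first 8 days the combined rate is 12/119, so 96/119 of the job is done, leaving 23/119.
After Harvester B leaves the rate is 1/34 per day; the remaining 23/119 takes 46/7 days.
Total = 8 + 46/7 = 102/7 days.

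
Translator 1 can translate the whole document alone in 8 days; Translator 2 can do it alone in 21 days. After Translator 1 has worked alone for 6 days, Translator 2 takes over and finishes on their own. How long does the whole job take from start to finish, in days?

In 6 days Translator 1 does 6/8 = 3/4 of the job, leaving 1/4.
Translator 2 works at 1/21 per day, so finishing takes 1/4 ÷ 1/21 = 21/4 days.
Total time = 6 + 21/4 = 45/4 days.

45/4 days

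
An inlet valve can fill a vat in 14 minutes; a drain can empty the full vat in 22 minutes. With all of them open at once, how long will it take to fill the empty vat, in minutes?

Net rate = 1/14 − 1/22 = (11 − 7)/154 = 4/154 = 2/77 per minute.
Filling time = 1 ÷ (2/77) = 77/2 minutes.

77/2 minutes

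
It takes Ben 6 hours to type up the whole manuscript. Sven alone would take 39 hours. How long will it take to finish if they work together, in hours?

26/5 hours

With two workers the combined time is the product over the sum: 6·39/(6+39) = 234/45 = 26/5 hours.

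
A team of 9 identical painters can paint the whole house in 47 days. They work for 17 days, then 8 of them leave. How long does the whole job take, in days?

One painter does 1/423 of the job per day.
After 17 days with 9 painters, 17/47 is done (30/47 left).
With 1 painter the rate is 1/423, so the rest takes 30/47 ÷ 1/423 = 270 days.
Total = 17 + 270 = 287 days.

287 days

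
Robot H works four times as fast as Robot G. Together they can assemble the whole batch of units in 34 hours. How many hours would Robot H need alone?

Let Robot G's rate be r; then Robot H's rate is 4r, so together (4 + 1)r = 5r = 1/34.
Thus r = 1/170 per hour.
Robot G alone: 170 hours; Robot H alone: 85/2 hours.

85/2 hours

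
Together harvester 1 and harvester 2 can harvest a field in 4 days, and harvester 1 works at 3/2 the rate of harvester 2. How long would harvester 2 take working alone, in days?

Let harvester 2's rate be r; then harvester 1's rate is (3/2)r, so together (3/2 + 1)r = (5/2)r = 1/4.
Thus r = 1/10 per day.
Harvester 2 alone: 10 days; harvester 1 alone: 20/3 days.

10 days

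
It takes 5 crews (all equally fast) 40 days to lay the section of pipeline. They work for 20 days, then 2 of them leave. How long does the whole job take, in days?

160/3 days

One crew does 1/200 of the job per day.
After 20 days with 5 crews, 1/2 is done (1/2 left).
With 3 crews the rate is 3/200, so the rest takes 1/2 ÷ 3/200 = 100/3 days.
Total = 20 + 100/3 = 160/3 days.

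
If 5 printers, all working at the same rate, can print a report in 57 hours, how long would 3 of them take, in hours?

95 hours

Total work is 5·57 = 285 printer-hours.
With 3 printers: 285/3 = 95 hours.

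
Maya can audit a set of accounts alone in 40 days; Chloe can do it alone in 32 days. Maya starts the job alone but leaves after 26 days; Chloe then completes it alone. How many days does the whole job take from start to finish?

186/5 days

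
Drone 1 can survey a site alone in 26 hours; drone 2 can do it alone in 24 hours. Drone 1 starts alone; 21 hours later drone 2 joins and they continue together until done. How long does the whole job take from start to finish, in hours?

117/5 hours

In 21 hours drone 1 does 21/26 of the job, leaving 5/26.
Drone 1 and drone 2 together work at 25/312 per hour, so finishing takes 5/26 ÷ 25/312 = 12/5 hours.
Total time = 21 + 12/5 = 117/5 hours.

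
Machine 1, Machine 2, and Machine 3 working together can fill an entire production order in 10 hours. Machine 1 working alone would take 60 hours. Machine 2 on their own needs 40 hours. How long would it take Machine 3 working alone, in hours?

Combined rate is 1/10 per hour.
Known contribution: 1/60 + 1/40 = (2 + 3)/120 = 5/120 = 1/24 per hour.
So Machine 3's rate is 1/10 − 1/24 = 7/120, meaning 120/7 hours alone.

120/7 hours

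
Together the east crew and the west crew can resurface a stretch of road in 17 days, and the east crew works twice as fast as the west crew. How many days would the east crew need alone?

51/2 days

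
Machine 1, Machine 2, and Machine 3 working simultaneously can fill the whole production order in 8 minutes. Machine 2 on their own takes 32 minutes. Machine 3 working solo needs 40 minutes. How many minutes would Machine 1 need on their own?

Combined rate is 1/8 per minute.
Known contribution: 1/32 + 1/40 = (5 + 4)/160 = 9/160 per minute.
So Machine 1's rate is 1/8 − 9/160 = 11/160, meaning 160/11 minutes alone.

160/11 minutes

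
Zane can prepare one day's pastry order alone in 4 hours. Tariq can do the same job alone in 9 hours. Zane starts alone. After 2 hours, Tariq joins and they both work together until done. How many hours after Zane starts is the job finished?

44/13 hours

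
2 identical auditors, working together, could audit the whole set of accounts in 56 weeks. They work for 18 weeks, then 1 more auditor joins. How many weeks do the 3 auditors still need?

One auditor does 1/112 of the job per week.
After 18 weeks with 2 auditors, 9/28 is done (19/28 left).
With 3 auditors the rate is 3/112, so the rest takes 19/28 ÷ 3/112 = 76/3 weeks.

76/3 weeks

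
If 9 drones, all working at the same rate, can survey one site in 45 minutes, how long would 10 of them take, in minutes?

Total work is 9·45 = 405 drone-minutes.
With 10 drones: 405/10 = 81/2 minutes.

81/2 minutes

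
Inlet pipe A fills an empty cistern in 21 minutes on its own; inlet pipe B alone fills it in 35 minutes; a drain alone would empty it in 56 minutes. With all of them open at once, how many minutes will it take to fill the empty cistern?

120/7 minutes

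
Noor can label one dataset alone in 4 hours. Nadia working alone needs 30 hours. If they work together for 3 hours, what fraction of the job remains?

3/20

Combined rate: 1/4 + 1/30 = (15 + 2)/60 = 17/60 per hour.
In 3 hours they complete 3·17/60 = 17/20 of the job.
So 3/20 remains.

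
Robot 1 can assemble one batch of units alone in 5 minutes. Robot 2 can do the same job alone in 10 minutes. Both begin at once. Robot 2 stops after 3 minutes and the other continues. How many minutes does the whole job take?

In the first 3 minutes the combined rate is 3/10, so 9/10 of the job is done, leaving 1/10.
After robot 2 leaves the rate is 1/5 per minute; the remaining 1/10 takes 1/2 minutes.
Total = 3 + 1/2 = 7/2 minutes.

7/2 minutes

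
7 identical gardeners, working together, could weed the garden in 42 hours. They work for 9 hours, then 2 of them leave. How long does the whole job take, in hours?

One gardener does 1/294 of the job per hour.
After 9 hours with 7 gardeners, 3/14 is done (11/14 left).
With 5 gardeners the rate is 5/294, so the rest takes 11/14 ÷ 5/294 = 231/5 hours.
Total = 9 + 231/5 = 276/5 hours.

276/5 hours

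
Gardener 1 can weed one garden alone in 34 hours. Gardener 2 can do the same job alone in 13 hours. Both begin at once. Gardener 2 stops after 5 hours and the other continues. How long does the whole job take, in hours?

272/13 hours

In the first 5 hours the combined rate is 47/442, so 235/442 of the job is done, leaving 207/442.
After gardener 2 leaves the rate is 1/34 per hour; the remaining 207/442 takes 207/13 hours.
Total = 5 + 207/13 = 272/13 hours.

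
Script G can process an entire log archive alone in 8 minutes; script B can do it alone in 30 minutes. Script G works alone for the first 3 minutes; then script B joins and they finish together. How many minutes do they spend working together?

75/19 minutes

In 3 minutes script G does 3/8 of the job, leaving 5/8.
Script G and script B together work at 19/120 per minute, so finishing takes 5/8 ÷ 19/120 = 75/19 minutes.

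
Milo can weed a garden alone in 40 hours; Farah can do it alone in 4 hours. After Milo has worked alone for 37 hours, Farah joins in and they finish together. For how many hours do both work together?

3/11 hours

In 37 hours Milo does 37/40 of the job, leaving 3/40.
Milo and Farah together work at 11/40 per hour, so finishing takes 3/40 ÷ 11/40 = 3/11 hours.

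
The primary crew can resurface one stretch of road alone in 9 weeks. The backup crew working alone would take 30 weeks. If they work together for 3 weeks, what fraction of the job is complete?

13/30

Combined rate: 1/9 + 1/30 = (10 + 3)/90 = 13/90 per week.
In 3 weeks they complete 3·13/90 = 13/30 of the job.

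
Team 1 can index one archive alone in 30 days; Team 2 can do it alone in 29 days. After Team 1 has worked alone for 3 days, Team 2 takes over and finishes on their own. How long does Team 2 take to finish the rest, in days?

In 3 days Team 1 does 3/30 = 1/10 of the job, leaving 9/10.
Team 2 works at 1/29 per day, so finishing takes 9/10 ÷ 1/29 = 261/10 days.

261/10 days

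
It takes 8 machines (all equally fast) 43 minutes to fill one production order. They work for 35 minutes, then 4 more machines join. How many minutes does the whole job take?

One machine does 1/344 of the job per minute.
After 35 minutes with 8 machines, 35/43 is done (8/43 left).
With 12 machines the rate is 12/344 = 3/86, so the rest takes 8/43 ÷ 3/86 = 16/3 minutes.
Total = 35 + 16/3 = 121/3 minutes.

121/3 minutes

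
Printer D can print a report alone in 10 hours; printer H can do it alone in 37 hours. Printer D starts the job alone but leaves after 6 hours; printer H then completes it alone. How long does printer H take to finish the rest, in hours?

74/5 hours

In 6 hours printer D does 6/10 = 3/5 of the job, leaving 2/5.
Printer H works at 1/37 per hour, so finishing takes 2/5 ÷ 1/37 = 74/5 hours.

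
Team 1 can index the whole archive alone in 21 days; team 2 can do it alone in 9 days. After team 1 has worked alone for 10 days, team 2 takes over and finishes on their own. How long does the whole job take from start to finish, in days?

In 10 days team 1 does 10/21 of the job, leaving 11/21.
Team 2 works at 1/9 per day, so finishing takes 11/21 ÷ 1/9 = 33/7 days.
Total time = 10 + 33/7 = 103/7 days.

103/7 days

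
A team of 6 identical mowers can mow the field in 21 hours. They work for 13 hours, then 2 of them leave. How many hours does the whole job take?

25 hours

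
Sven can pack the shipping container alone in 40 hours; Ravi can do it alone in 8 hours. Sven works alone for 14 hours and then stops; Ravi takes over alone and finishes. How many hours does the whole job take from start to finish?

96/5 hours

In 14 hours Sven does 14/40 = 7/20 of the job, leaving 13/20.
Ravi works at 1/8 per hour, so finishing takes 13/20 ÷ 1/8 = 26/5 hours.
Total time = 14 + 26/5 = 96/5 hours.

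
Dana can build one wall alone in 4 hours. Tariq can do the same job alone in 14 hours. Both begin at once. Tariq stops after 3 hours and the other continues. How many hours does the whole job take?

22/7 hours

In the first 3 hours the combined rate is 9/28, so 27/28 of the job is done, leaving 1/28.
After Tariq leaves the rate is 1/4 per hour; the remaining 1/28 takes 1/7 hours.
Total = 3 + 1/7 = 22/7 hours.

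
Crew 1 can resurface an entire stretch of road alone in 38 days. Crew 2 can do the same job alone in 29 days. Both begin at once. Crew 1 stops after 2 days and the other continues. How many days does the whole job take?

522/19 days

In the first 2 days the combined rate is 67/1102, so 67/551 of the job is done, leaving 484/551.
After Crew 1 leaves the rate is 1/29 per day; the remaining 484/551 takes 484/19 days.
Total = 2 + 484/19 = 522/19 days.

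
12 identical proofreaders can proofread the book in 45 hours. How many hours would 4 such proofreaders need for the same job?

135 hours

Total work is 12·45 = 540 proofreader-hours.
With 4 proofreaders: 540/4 = 135 hours.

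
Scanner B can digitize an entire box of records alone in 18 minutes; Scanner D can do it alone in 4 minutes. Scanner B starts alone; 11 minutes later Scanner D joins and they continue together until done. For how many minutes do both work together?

In 11 minutes Scanner B does 11/18 of the job, leaving 7/18.
Scanner B and Scanner D together work at 11/36 per minute, so finishing takes 7/18 ÷ 11/36 = 14/11 minutes.

14/11 minutes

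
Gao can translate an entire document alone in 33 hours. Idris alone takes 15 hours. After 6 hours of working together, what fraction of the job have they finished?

32/55

Combined rate: 1/33 + 1/15 = (5 + 11)/165 = 16/165 per hour.
In 6 hours they complete 6·16/165 = 32/55 of the job.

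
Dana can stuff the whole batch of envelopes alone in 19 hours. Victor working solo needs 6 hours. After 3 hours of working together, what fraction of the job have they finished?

25/38

Combined rate: 1/19 + 1/6 = (6 + 19)/114 = 25/114 per hour.
In 3 hours they complete 3·25/114 = 25/38 of the job.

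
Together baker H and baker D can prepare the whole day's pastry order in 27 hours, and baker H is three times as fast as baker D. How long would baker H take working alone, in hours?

36 hours

Let baker D's rate be r; then baker H's rate is 3r, so together (3 + 1)r = 4r = 1/27.
Thus r = 1/108 per hour.
Baker D alone: 108 hours; baker H alone: 36 hours.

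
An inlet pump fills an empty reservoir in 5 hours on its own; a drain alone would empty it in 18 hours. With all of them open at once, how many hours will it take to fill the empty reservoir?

Net rate = 1/5 − 1/18 = (18 − 5)/90 = 13/90 per hour.
Filling time = 1 ÷ (13/90) = 90/13 hours.

90/13 hours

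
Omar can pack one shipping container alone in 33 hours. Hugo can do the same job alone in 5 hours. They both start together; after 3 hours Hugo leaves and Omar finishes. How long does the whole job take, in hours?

66/5 hours

In the first 3 hours the combined rate is 38/165, so 38/55 of the job is done, leaving 17/55.
After Hugo leaves the rate is 1/33 per hour; the remaining 17/55 takes 51/5 hours.
Total = 3 + 51/5 = 66/5 hours.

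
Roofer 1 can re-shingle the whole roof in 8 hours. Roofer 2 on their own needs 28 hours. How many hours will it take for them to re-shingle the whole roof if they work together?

56/9 hours

Combined rate: 1/8 + 1/28 = (7 + 2)/56 = 9/56 per hour.
Time = 1 ÷ (9/56) = 56/9 hours.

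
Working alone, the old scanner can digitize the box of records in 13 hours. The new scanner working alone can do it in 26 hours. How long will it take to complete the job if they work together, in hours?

26/3 hours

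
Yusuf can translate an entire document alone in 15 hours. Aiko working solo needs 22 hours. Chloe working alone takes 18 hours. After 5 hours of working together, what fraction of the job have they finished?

Combined rate: 1/15 + 1/22 + 1/18 = (66 + 45 + 55)/990 = 166/990 = 83/495 per hour.
In 5 hours they complete 5·83/495 = 83/99 of the job.

83/99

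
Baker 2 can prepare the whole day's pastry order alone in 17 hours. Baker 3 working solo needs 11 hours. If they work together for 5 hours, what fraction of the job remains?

47/187

Combined rate: 1/17 + 1/11 = (11 + 17)/187 = 28/187 per hour.
In 5 hours they complete 5·28/187 = 140/187 of the job.
So 47/187 remains.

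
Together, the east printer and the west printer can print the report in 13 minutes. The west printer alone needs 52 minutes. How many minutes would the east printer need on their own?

52/3 minutes

Combined rate is 1/13 per minute.
Known contribution: 1/52 per minute.
So the east printer's rate is 1/13 − 1/52 = 3/52, meaning 52/3 minutes alone.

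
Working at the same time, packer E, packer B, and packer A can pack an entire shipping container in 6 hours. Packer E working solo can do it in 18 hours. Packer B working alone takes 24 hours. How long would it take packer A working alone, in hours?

Combined rate is 1/6 per hour.
Known contribution: 1/18 + 1/24 = (4 + 3)/72 = 7/72 per hour.
So packer A's rate is 1/6 − 7/72 = 5/72, meaning 72/5 hours alone.

72/5 hours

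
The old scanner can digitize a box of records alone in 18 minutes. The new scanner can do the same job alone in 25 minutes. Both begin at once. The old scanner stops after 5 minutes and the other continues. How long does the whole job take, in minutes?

In the first 5 minutes the combined rate is 43/450, so 43/90 of the job is done, leaving 47/90.
After the old scanner leaves the rate is 1/25 per minute; the remaining 47/90 takes 235/18 minutes.
Total = 5 + 235/18 = 325/18 minutes.

325/18 minutes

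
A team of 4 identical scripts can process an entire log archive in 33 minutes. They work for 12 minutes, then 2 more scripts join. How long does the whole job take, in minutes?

26 minutes

One script does 1/132 of the job per minute.
After 12 minutes with 4 scripts, 4/11 is done (7/11 left).
With 6 scripts the rate is 6/132 = 1/22, so the rest takes 7/11 ÷ 1/22 = 14 minutes.
Total = 12 + 14 = 26 minutes.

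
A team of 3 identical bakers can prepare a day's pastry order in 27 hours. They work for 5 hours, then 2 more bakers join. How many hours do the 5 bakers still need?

66/5 hours

One baker does 1/81 of the job per hour.
After 5 hours with 3 bakers, 5/27 is done (22/27 left).
With 5 bakers the rate is 5/81, so the rest takes 22/27 ÷ 5/81 = 66/5 hours.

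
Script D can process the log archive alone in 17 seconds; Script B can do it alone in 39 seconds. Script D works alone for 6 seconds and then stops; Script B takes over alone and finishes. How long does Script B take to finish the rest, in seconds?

In 6 seconds Script D does 6/17 of the job, leaving 11/17.
Script B works at 1/39 per second, so finishing takes 11/17 ÷ 1/39 = 429/17 seconds.

429/17 seconds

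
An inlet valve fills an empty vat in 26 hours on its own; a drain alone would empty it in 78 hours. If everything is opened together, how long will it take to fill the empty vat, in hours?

39 hours

Net rate = 1/26 − 1/78 = (3 − 1)/78 = 2/78 = 1/39 per hour.
Filling time = 1 ÷ (1/39) = 39 hours.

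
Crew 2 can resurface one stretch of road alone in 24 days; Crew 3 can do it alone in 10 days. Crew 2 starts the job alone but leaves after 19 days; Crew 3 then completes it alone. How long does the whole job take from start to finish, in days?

In 19 days Crew 2 does 19/24 of the job, leaving 5/24.
Crew 3 works at 1/10 per day, so finishing takes 5/24 ÷ 1/10 = 25/12 days.
Total time = 19 + 25/12 = 253/12 days.

253/12 days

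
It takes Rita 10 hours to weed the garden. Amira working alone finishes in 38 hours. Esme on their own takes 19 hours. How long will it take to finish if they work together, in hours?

95/17 hours

Combined rate: 1/10 + 1/38 + 1/19 = (19 + 5 + 10)/190 = 34/190 = 17/95 per hour.
Time = 1 ÷ (17/95) = 95/17 hours.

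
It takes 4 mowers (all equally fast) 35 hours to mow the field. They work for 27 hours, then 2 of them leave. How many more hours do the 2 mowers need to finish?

16 hours

One mower does 1/140 of the job per hour.
After 27 hours with 4 mowers, 27/35 is done (8/35 left).
With 2 mowers the rate is 2/140 = 1/70, so the rest takes 8/35 ÷ 1/70 = 16 hours.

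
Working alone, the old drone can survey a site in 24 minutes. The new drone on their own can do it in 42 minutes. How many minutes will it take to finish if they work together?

Combined rate: 1/24 + 1/42 = (7 + 4)/168 = 11/168 per minute.
Time = 1 ÷ (11/168) = 168/11 minutes.

168/11 minutes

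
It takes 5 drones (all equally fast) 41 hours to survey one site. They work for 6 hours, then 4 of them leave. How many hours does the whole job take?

181 hours

One drone does 1/205 of the job per hour.
After 6 hours with 5 drones, 6/41 is done (35/41 left).
With 1 drone the rate is 1/205, so the rest takes 35/41 ÷ 1/205 = 175 hours.
Total = 6 + 175 = 181 hours.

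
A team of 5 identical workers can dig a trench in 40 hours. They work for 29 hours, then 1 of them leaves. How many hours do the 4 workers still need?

One worker does 1/200 of the job per hour.
After 29 hours with 5 workers, 29/40 is done (11/40 left).
With 4 workers the rate is 4/200 = 1/50, so the rest takes 11/40 ÷ 1/50 = 55/4 hours.

55/4 hours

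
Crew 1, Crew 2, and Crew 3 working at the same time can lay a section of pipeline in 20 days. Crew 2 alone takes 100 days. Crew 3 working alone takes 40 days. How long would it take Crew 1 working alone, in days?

200/3 days

Combined rate is 1/20 per day.
Known contribution: 1/100 + 1/40 = (2 + 5)/200 = 7/200 per day.
So Crew 1's rate is 1/20 − 7/200 = 3/200, meaning 200/3 days alone.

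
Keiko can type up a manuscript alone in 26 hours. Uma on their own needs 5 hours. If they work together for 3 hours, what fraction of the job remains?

37/130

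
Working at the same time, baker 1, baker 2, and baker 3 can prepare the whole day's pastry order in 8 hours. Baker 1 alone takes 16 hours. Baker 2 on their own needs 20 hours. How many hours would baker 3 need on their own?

80 hours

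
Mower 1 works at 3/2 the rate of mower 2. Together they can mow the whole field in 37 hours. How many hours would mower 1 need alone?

185/3 hours

Let mower 2's rate be r; then mower 1's rate is (3/2)r, so together (3/2 + 1)r = (5/2)r = 1/37.
Thus r = 2/185 per hour.
Mower 2 alone: 185/2 hours; mower 1 alone: 185/3 hours.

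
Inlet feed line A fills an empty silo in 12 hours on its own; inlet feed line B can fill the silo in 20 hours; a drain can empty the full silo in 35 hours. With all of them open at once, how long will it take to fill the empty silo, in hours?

Net rate = 1/12 + 1/20 − 1/35 = (35 + 21 − 12)/420 = 44/420 = 11/105 per hour.
Filling time = 1 ÷ (11/105) = 105/11 hours.

105/11 hours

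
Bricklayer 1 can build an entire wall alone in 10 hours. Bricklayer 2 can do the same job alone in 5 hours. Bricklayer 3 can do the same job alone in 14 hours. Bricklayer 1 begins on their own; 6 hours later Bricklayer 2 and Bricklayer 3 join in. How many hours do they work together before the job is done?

14/13 hours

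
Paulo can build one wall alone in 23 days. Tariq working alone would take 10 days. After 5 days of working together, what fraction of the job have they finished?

33/46

Combined rate: 1/23 + 1/10 = (10 + 23)/230 = 33/230 per day.
In 5 days they complete 5·33/230 = 33/46 of the job.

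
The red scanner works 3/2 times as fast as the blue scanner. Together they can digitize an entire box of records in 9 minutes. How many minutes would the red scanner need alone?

15 minutes

Let the blue scanner's rate be r; then the red scanner's rate is (3/2)r, so together (3/2 + 1)r = (5/2)r = 1/9.
Thus r = 2/45 per minute.
The blue scanner alone: 45/2 minutes; the red scanner alone: 15 minutes.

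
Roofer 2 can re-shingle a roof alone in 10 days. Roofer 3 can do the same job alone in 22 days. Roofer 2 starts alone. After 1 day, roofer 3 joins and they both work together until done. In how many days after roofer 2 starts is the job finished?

115/16 days

In the first 1 day roofer 2 alone does 1/10 of the job, leaving 9/10.
Once everyone is working, combined rate: 1/10 + 1/22 = (11 + 5)/110 = 16/110 = 8/55 per day.
Remaining 9/10 at 8/55 per day takes 99/16 days.
Total from the start = 1 + 99/16 = 115/16 days.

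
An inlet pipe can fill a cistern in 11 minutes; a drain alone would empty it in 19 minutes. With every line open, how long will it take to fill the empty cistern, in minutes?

209/8 minutes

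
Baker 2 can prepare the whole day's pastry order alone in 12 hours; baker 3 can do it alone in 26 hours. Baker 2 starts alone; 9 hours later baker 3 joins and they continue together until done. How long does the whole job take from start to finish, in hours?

In 9 hours baker 2 does 9/12 = 3/4 of the job, leaving 1/4.
Baker 2 and baker 3 together work at 19/156 per hour, so finishing takes 1/4 ÷ 19/156 = 39/19 hours.
Total time = 9 + 39/19 = 210/19 hours.

210/19 hours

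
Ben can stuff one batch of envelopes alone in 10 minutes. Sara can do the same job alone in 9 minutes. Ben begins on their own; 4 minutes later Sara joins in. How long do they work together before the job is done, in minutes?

54/19 minutes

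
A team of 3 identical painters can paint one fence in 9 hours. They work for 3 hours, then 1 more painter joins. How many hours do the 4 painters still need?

One painter does 1/27 of the job per hour.
After 3 hours with 3 painters, 1/3 is done (2/3 left).
With 4 painters the rate is 4/27, so the rest takes 2/3 ÷ 4/27 = 9/2 hours.

9/2 hours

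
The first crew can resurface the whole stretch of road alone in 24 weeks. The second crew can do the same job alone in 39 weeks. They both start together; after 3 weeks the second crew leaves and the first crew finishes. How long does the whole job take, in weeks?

288/13 weeks

In the first 3 weeks the combined rate is 7/104, so 21/104 of the job is done, leaving 83/104.
After the second crew leaves the rate is 1/24 per week; the remaining 83/104 takes 249/13 weeks.
Total = 3 + 249/13 = 288/13 weeks.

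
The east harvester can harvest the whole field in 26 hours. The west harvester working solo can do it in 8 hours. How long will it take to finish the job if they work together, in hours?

With two workers the combined time is the product over the sum: 26·8/(26+8) = 208/34 = 104/17 hours.

104/17 hours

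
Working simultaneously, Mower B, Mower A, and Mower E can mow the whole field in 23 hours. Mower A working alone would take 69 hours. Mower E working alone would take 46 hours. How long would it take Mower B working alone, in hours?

138 hours

Combined rate is 1/23 per hour.
Known contribution: 1/69 + 1/46 = (2 + 3)/138 = 5/138 per hour.
So Mower B's rate is 1/23 − 5/138 = 1/138, meaning 138 hours alone.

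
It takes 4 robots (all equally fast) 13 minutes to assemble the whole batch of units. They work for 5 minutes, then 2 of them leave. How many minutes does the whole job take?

21 minutes

One robot does 1/52 of the job per minute.
After 5 minutes with 4 robots, 5/13 is done (8/13 left).
With 2 robots the rate is 2/52 = 1/26, so the rest takes 8/13 ÷ 1/26 = 16 minutes.
Total = 5 + 16 = 21 minutes.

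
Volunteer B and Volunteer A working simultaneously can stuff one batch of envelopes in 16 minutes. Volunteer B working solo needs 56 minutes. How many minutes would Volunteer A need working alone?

112/5 minutes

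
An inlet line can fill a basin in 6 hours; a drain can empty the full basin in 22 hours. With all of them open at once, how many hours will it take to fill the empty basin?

Net rate = 1/6 − 1/22 = (11 − 3)/66 = 8/66 = 4/33 per hour.
Filling time = 1 ÷ (4/33) = 33/4 hours.

33/4 hours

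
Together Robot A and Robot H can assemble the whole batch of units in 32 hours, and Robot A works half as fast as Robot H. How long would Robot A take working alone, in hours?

96 hours

Let Robot H's rate be r; then Robot A's rate is (1/2)r, so together (1/2 + 1)r = (3/2)r = 1/32.
Thus r = 1/48 per hour.
Robot H alone: 48 hours; Robot A alone: 96 hours.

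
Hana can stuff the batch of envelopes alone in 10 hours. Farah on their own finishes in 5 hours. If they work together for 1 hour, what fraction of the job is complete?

3/10

Combined rate: 1/10 + 1/5 = (1 + 2)/10 = 3/10 per hour.
In 1 hour they complete 1·3/10 = 3/10 of the job.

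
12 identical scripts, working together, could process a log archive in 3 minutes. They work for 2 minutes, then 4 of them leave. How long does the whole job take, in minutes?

One script does 1/36 of the job per minute.
After 2 minutes with 12 scripts, 2/3 is done (1/3 left).
With 8 scripts the rate is 8/36 = 2/9, so the rest takes 1/3 ÷ 2/9 = 3/2 minutes.
Total = 2 + 3/2 = 7/2 minutes.

7/2 minutes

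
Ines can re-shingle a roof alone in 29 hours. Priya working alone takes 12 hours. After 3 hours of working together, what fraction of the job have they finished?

41/116

Combined rate: 1/29 + 1/12 = (12 + 29)/348 = 41/348 per hour.
In 3 hours they complete 3·41/348 = 41/116 of the job.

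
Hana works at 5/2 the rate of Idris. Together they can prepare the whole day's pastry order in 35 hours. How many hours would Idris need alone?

Let Idris's rate be r; then Hana's rate is (5/2)r, so together (5/2 + 1)r = (7/2)r = 1/35.
Thus r = 2/245 per hour.
Idris alone: 245/2 hours; Hana alone: 49 hours.

245/2 hours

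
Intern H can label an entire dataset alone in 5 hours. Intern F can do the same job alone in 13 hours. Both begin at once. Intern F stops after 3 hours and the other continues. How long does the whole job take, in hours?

In the first 3 hours the combined rate is 18/65, so 54/65 of the job is done, leaving 11/65.
After intern F leaves the rate is 1/5 per hour; the remaining 11/65 takes 11/13 hours.
Total = 3 + 11/13 = 50/13 hours.

50/13 hours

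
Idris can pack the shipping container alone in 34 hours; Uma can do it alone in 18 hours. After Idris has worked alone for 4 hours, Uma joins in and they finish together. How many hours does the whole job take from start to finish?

187/13 hours

In 4 hours Idris does 4/34 = 2/17 of the job, leaving 15/17.
Idris and Uma together work at 13/153 per hour, so finishing takes 15/17 ÷ 13/153 = 135/13 hours.
Total time = 4 + 135/13 = 187/13 hours.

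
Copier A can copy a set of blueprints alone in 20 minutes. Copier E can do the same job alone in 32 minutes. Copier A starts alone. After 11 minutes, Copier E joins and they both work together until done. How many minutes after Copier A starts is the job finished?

In the first 11 minutes Copier A alone does 11/20 of the job, leaving 9/20.
Once everyone is working, combined rate: 1/20 + 1/32 = (8 + 5)/160 = 13/160 per minute.
Remaining 9/20 at 13/160 per minute takes 72/13 minutes.
Total from the start = 11 + 72/13 = 215/13 minutes.

215/13 minutes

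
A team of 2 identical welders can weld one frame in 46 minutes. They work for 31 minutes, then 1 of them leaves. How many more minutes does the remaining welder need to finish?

30 minutes

One welder does 1/92 of the job per minute.
After 31 minutes with 2 welders, 31/46 is done (15/46 left).
With 1 welder the rate is 1/92, so the rest takes 15/46 ÷ 1/92 = 30 minutes.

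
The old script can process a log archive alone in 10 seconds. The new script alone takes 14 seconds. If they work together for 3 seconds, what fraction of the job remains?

Combined rate: 1/10 + 1/14 = (7 + 5)/70 = 12/70 = 6/35 per second.
In 3 seconds they complete 3·6/35 = 18/35 of the job.
So 17/35 remains.

17/35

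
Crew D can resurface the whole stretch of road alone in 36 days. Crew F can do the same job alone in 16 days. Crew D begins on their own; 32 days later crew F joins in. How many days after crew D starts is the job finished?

432/13 days

In the first 32 days crew D alone does 32/36 = 8/9 of the job, leaving 1/9.
Once everyone is working, combined rate: 1/36 + 1/16 = (4 + 9)/144 = 13/144 per day.
Remaining 1/9 at 13/144 per day takes 16/13 days.
Total from the start = 32 + 16/13 = 432/13 days.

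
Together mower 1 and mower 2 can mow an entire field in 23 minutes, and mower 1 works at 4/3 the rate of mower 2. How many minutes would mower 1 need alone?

161/4 minutes

Let mower 2's rate be r; then mower 1's rate is (4/3)r, so together (4/3 + 1)r = (7/3)r = 1/23.
Thus r = 3/161 per minute.
Mower 2 alone: 161/3 minutes; mower 1 alone: 161/4 minutes.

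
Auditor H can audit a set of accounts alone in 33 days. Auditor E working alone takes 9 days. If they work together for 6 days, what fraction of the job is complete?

Combined rate: 1/33 + 1/9 = (3 + 11)/99 = 14/99 per day.
In 6 days they complete 6·14/99 = 28/33 of the job.

28/33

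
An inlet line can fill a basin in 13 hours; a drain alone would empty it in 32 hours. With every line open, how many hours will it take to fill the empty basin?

416/19 hours

Net rate = 1/13 − 1/32 = (32 − 13)/416 = 19/416 per hour.
Filling time = 1 ÷ (19/416) = 416/19 hours.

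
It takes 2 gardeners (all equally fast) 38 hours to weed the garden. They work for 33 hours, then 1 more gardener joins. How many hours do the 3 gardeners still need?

One gardener does 1/76 of the job per hour.
After 33 hours with 2 gardeners, 33/38 is done (5/38 left).
With 3 gardeners the rate is 3/76, so the rest takes 5/38 ÷ 3/76 = 10/3 hours.

10/3 hours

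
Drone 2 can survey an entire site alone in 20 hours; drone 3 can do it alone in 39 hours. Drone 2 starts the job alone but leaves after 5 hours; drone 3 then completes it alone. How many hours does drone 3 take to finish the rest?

In 5 hours drone 2 does 5/20 = 1/4 of the job, leaving 3/4.
Drone 3 works at 1/39 per hour, so finishing takes 3/4 ÷ 1/39 = 117/4 hours.

117/4 hours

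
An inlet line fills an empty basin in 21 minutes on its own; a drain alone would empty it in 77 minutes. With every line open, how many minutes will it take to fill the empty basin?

Net rate = 1/21 − 1/77 = (11 − 3)/231 = 8/231 per minute.
Filling time = 1 ÷ (8/231) = 231/8 minutes.

231/8 minutes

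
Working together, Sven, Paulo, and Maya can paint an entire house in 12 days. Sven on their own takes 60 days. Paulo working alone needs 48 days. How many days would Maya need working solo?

Combined rate is 1/12 per day.
Known contribution: 1/60 + 1/48 = (4 + 5)/240 = 9/240 = 3/80 per day.
So Maya's rate is 1/12 − 3/80 = 11/240, meaning 240/11 days alone.

240/11 days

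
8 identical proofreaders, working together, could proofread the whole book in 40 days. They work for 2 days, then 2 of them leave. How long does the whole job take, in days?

158/3 days

One proofreader does 1/320 of the job per day.
After 2 days with 8 proofreaders, 1/20 is done (19/20 left).
With 6 proofreaders the rate is 6/320 = 3/160, so the rest takes 19/20 ÷ 3/160 = 152/3 days.
Total = 2 + 152/3 = 158/3 days.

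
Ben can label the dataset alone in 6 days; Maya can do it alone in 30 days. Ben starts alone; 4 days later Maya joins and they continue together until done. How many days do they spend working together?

In 4 days Ben does 4/6 = 2/3 of the job, leaving 1/3.
Ben and Maya together work at 1/5 per day, so finishing takes 1/3 ÷ 1/5 = 5/3 days.

5/3 days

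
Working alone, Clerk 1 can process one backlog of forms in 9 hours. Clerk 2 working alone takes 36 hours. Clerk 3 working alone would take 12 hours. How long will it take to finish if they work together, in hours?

Combined rate: 1/9 + 1/36 + 1/12 = (4 + 1 + 3)/36 = 8/36 = 2/9 per hour.
Time = 1 ÷ (2/9) = 9/2 hours.

9/2 hours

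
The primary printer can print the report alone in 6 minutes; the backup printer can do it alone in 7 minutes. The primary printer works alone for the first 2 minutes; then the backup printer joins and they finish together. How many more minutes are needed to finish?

In 2 minutes the primary printer does 2/6 = 1/3 of the job, leaving 2/3.
The primary printer and the backup printer together work at 13/42 per minute, so finishing takes 2/3 ÷ 13/42 = 28/13 minutes.

28/13 minutes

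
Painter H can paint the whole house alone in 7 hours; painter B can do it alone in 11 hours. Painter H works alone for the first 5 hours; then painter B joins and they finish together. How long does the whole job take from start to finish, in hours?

In 5 hours painter H does 5/7 of the job, leaving 2/7.
Painter H and painter B together work at 18/77 per hour, so finishing takes 2/7 ÷ 18/77 = 11/9 hours.
Total time = 5 + 11/9 = 56/9 hours.

56/9 hours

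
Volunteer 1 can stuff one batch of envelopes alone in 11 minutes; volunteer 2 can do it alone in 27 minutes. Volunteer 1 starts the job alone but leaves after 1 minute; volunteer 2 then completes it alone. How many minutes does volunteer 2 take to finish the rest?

In 1 minute volunteer 1 does 1/11 of the job, leaving 10/11.
Volunteer 2 works at 1/27 per minute, so finishing takes 10/11 ÷ 1/27 = 270/11 minutes.

270/11 minutes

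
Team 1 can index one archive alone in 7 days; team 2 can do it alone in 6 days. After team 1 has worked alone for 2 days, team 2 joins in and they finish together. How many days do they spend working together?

30/13 days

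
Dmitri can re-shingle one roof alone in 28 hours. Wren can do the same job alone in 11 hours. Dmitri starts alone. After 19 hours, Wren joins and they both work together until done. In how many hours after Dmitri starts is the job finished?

In the first 19 hours Dmitri alone does 19/28 of the job, leaving 9/28.
Once everyone is working, combined rate: 1/28 + 1/11 = (11 + 28)/308 = 39/308 per hour.
Remaining 9/28 at 39/308 per hour takes 33/13 hours.
Total from the start = 19 + 33/13 = 280/13 hours.

280/13 hours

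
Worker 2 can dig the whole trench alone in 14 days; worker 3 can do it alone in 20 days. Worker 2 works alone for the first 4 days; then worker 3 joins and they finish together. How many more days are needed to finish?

100/17 days

In 4 days worker 2 does 4/14 = 2/7 of the job, leaving 5/7.
Worker 2 and worker 3 together work at 17/140 per day, so finishing takes 5/7 ÷ 17/140 = 100/17 days.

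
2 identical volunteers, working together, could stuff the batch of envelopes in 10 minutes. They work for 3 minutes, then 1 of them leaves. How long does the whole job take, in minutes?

One volunteer does 1/20 of the job per minute.
After 3 minutes with 2 volunteers, 3/10 is done (7/10 left).
With 1 volunteer the rate is 1/20, so the rest takes 7/10 ÷ 1/20 = 14 minutes.
Total = 3 + 14 = 17 minutes.

17 minutes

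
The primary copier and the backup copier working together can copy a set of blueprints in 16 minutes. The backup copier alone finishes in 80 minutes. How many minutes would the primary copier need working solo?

20 minutes

Combined rate is 1/16 per minute.
Known contribution: 1/80 per minute.
So the primary copier's rate is 1/16 − 1/80 = 1/20, meaning 20 minutes alone.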